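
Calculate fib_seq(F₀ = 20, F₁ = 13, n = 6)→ F_2 = F_1 + F_0 = 33
F_3 = F_2 + F_1 = 46
F_4 = F_3 + F_2 = 79
...
= [20, 13, 33, 46, 79, 125]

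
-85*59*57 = -285855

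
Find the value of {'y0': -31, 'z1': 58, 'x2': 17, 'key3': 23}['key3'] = 23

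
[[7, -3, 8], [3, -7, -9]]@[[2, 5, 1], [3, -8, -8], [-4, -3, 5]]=[[-27, 35, 71], [21, 98, 14]]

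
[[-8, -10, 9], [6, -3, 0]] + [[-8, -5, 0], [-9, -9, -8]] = [[-16, -15, 9], [-3, -12, -8]]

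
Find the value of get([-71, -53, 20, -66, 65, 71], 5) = 71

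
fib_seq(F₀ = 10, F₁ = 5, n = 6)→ [10, 5, 15, 20, 35, 55]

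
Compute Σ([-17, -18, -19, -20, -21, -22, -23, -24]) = (-17) + (-18) + (-19) + (-20) + (-21) + (-22) + (-23) + (-24)
= -164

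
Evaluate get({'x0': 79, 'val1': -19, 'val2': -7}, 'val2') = -7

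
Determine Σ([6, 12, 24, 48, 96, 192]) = 6 + 12 + 24 + 48 + 96 + 192
= 378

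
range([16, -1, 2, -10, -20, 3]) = 36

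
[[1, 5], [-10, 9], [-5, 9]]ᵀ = [[1, -10, -5], [5, 9, 9]]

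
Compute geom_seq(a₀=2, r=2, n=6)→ a_0 = 2*2^0 = 2
a_1 = 2*2^1 = 4
a_2 = 2*2^2 = 8
...
= [2, 4, 8, 16, 32, 64]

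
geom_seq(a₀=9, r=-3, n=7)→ [9, -27, 81, -243, 729, -2187, 6561]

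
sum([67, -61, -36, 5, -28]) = -53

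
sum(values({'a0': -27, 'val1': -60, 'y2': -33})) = (-27) + (-60) + (-33)
= -120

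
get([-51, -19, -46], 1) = -19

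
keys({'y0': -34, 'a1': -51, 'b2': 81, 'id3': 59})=['y0', 'a1', 'b2', 'id3']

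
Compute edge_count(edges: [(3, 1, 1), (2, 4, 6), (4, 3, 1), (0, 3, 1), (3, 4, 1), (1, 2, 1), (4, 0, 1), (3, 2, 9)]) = 8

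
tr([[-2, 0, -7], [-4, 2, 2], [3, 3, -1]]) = -1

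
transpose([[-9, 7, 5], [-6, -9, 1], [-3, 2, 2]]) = [[-9, -6, -3], [7, -9, 2], [5, 1, 2]]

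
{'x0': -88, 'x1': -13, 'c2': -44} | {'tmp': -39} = {'x0': -88, 'x1': -13, 'c2': -44, 'tmp': -39}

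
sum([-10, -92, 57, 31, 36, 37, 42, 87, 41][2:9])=slice → [57, 31, 36, 37, 42, 87, 41]
57 + 31 + 36 + 37 + 42 + 87 + 41
= 331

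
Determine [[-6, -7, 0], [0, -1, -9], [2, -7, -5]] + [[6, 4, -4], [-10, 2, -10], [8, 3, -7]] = [[0, -3, -4], [-10, 1, -19], [10, -4, -12]]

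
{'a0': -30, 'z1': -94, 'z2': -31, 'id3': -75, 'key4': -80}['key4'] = -80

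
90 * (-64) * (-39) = 224640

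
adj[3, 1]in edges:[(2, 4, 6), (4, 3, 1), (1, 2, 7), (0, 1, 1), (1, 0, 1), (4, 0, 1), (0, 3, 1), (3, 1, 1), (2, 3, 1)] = 1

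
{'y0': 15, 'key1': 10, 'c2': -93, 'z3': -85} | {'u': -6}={'y0': 15, 'key1': 10, 'c2': -93, 'z3': -85, 'u': -6}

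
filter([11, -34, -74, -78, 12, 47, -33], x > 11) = keep x where x > 11: 11✗, -34✗, -74✗, -78✗, 12✓, 47✓, -33✗
= [12, 47]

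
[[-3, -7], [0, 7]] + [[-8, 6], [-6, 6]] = [[-11, -1], [-6, 13]]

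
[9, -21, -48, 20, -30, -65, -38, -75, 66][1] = -21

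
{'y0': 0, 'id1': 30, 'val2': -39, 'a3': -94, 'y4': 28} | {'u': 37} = {'y0': 0, 'id1': 30, 'val2': -39, 'a3': -94, 'y4': 28, 'u': 37}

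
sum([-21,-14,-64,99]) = (-21) + (-14) + (-64) + 99
= 0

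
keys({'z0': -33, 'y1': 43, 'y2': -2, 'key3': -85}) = ['z0', 'y1', 'y2', 'key3']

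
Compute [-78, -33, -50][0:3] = [-78, -33, -50]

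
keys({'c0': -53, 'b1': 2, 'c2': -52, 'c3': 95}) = ['c0', 'b1', 'c2', 'c3']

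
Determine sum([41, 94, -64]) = 41 + 94 + (-64)
= 71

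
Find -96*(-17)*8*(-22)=-287232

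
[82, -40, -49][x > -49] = keep x where x > -49: 82✓, -40✓, -49✗
= [82, -40]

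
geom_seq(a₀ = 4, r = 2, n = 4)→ a_0 = 4*2^0 = 4
a_1 = 4*2^1 = 8
a_2 = 4*2^2 = 16
...
= [4, 8, 16, 32]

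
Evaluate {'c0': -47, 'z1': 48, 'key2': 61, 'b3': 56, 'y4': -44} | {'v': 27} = {'c0': -47, 'z1': 48, 'key2': 61, 'b3': 56, 'y4': -44, 'v': 27}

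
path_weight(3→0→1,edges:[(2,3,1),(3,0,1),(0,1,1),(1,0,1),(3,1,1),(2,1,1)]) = w(3→0)=1 + w(0→1)=1
= 2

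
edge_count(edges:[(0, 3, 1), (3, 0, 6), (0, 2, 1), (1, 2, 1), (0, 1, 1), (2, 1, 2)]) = 6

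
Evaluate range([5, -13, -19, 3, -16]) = 24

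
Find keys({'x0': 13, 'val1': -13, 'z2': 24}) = ['x0', 'val1', 'z2']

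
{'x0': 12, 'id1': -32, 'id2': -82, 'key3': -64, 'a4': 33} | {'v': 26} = {'x0': 12, 'id1': -32, 'id2': -82, 'key3': -64, 'a4': 33, 'v': 26}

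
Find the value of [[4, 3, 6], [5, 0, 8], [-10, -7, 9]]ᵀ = [[4, 5, -10], [3, 0, -7], [6, 8, 9]]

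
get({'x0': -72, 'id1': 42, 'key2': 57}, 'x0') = -72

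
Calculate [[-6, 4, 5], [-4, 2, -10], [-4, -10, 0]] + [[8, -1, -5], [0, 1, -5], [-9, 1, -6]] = [[2, 3, 0], [-4, 3, -15], [-13, -9, -6]]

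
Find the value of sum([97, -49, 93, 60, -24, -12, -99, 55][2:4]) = slice → [93, 60]
93 + 60
= 153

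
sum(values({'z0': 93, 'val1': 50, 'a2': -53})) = 90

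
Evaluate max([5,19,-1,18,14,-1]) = 19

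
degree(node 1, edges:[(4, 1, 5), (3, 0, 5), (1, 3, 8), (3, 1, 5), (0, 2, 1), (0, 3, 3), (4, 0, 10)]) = 3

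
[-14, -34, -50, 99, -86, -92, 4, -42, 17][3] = 99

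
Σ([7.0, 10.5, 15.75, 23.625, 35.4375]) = 92.3125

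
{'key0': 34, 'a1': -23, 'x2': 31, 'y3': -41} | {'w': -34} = {'key0': 34, 'a1': -23, 'x2': 31, 'y3': -41, 'w': -34}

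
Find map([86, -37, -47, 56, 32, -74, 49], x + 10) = 86+10=96, -37+10=-27, -47+10=-37, 56+10=66, 32+10=42, -74+10=-64, 49+10=59
= [96, -27, -37, 66, 42, -64, 59]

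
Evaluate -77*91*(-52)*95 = 34614580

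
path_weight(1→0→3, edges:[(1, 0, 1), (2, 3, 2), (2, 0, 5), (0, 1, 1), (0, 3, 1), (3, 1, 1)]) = 2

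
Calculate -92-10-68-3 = -173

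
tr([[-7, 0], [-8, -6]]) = diagonal: (-7) + (-6)
= -13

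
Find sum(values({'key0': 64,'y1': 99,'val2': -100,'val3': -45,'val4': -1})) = 64 + 99 + (-100) + (-45) + (-1)
= 17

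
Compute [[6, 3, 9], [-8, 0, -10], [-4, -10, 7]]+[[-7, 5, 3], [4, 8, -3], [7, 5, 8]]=[[-1, 8, 12], [-4, 8, -13], [3, -5, 15]]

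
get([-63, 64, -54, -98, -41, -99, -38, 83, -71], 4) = -41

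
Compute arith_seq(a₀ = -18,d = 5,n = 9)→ a_0 = -18 + 0*5 = -18
a_1 = -18 + 1*5 = -13
a_2 = -18 + 2*5 = -8
...
= [-18, -13, -8, -3, 2, 7, 12, 17, 22]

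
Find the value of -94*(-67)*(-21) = -132258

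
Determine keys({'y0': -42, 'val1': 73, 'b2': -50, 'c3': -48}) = ['y0', 'val1', 'b2', 'c3']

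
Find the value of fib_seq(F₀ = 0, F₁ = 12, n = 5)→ F_2 = F_1 + F_0 = 12
F_3 = F_2 + F_1 = 24
F_4 = F_3 + F_2 = 36
= [0, 12, 12, 24, 36]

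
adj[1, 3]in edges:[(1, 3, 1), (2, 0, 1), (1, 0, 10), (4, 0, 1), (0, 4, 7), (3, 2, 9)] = 1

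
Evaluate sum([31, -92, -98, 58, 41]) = -60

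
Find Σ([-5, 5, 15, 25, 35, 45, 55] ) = (-5) + 5 + 15 + 25 + 35 + 45 + 55
= 175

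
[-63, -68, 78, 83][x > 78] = keep x where x > 78: -63✗, -68✗, 78✗, 83✓
= [83]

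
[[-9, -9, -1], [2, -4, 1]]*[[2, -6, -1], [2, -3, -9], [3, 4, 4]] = C[0][0] = (-9)*(2) + (-9)*(2) + (-1)*(3) = -39
C[0][1] = (-9)*(-6) + (-9)*(-3) + (-1)*(4) = 77
C[0][2] = (-9)*(-1) + (-9)*(-9) + (-1)*(4) = 86
C[1][0] = (2)*(2) + (-4)*(2) + (1)*(3) = -1
C[1][1] = (2)*(-6) + (-4)*(-3) + (1)*(4) = 4
C[1][2] = (2)*(-1) + (-4)*(-9) + (1)*(4) = 38
= [[-39, 77, 86], [-1, 4, 38]]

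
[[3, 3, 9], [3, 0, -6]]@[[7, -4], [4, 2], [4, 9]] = C[0][0] = (3)*(7) + (3)*(4) + (9)*(4) = 69
C[0][1] = (3)*(-4) + (3)*(2) + (9)*(9) = 75
C[1][0] = (3)*(7) + (0)*(4) + (-6)*(4) = -3
C[1][1] = (3)*(-4) + (0)*(2) + (-6)*(9) = -66
= [[69, 75], [-3, -66]]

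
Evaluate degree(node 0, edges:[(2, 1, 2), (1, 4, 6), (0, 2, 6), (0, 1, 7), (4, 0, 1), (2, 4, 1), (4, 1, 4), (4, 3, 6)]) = incident: (0,2), (0,1), (4,0)
= 3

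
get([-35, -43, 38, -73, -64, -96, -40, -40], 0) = -35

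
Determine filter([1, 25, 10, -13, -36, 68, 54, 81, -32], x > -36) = [1, 25, 10, -13, 68, 54, 81, -32]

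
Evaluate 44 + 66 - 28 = 82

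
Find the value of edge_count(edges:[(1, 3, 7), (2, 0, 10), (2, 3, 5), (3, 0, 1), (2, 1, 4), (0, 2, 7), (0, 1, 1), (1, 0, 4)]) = 8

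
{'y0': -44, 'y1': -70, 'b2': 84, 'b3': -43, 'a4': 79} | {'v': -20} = {'y0': -44, 'y1': -70, 'b2': 84, 'b3': -43, 'a4': 79, 'v': -20}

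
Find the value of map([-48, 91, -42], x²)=[2304, 8281, 1764]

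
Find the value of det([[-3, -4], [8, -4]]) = 44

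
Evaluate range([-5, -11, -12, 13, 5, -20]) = 33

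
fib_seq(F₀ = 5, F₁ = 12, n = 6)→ F_2 = F_1 + F_0 = 17
F_3 = F_2 + F_1 = 29
F_4 = F_3 + F_2 = 46
...
= [5, 12, 17, 29, 46, 75]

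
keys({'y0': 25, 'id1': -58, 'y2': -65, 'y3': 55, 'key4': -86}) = ['y0', 'id1', 'y2', 'y3', 'key4']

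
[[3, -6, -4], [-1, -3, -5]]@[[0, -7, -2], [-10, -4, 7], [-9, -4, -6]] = [[96, 19, -24], [75, 39, 11]]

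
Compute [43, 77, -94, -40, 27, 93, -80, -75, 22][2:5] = [-94, -40, 27]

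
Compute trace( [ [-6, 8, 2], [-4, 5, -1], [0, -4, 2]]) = diagonal: (-6) + 5 + 2
= 1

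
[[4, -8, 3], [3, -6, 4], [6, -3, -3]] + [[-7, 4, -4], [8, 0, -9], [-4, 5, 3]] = [[-3, -4, -1], [11, -6, -5], [2, 2, 0]]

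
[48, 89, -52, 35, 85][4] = 85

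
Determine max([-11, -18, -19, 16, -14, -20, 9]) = 16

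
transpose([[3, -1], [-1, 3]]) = [[3, -1], [-1, 3]]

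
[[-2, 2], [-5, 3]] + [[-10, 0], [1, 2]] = [[-12, 2], [-4, 5]]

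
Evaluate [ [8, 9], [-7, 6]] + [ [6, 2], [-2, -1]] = [[14, 11], [-9, 5]]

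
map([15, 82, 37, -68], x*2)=15*2=30, 82*2=164, 37*2=74, -68*2=-136
= [30, 164, 74, -136]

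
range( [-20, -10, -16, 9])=29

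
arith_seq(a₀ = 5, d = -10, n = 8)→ a_0 = 5 + 0*-10 = 5
a_1 = 5 + 1*-10 = -5
a_2 = 5 + 2*-10 = -15
...
= [5, -5, -15, -25, -35, -45, -55, -65]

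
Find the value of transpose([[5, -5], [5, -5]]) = [[5, 5], [-5, -5]]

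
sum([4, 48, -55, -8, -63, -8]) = 4 + 48 + (-55) + (-8) + (-63) + (-8)
= -82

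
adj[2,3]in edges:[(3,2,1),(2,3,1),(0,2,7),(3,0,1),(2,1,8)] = 1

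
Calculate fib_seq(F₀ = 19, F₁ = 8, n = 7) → F_2 = F_1 + F_0 = 27
F_3 = F_2 + F_1 = 35
F_4 = F_3 + F_2 = 62
...
= [19, 8, 27, 35, 62, 97, 159]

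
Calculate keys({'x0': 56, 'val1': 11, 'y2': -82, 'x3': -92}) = ['x0', 'val1', 'y2', 'x3']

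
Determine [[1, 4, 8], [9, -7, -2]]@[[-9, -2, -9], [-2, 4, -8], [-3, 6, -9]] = [[-41, 62, -113], [-61, -58, -7]]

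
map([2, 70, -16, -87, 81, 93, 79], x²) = [4, 4900, 256, 7569, 6561, 8649, 6241]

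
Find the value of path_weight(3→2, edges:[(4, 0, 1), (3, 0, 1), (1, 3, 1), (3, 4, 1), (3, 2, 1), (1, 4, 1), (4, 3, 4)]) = 1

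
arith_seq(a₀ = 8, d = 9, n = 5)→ [8, 17, 26, 35, 44]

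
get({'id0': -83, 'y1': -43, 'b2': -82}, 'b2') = -82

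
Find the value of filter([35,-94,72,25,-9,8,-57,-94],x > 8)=[35, 72, 25]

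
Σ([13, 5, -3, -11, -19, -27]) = -42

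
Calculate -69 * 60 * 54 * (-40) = 8942400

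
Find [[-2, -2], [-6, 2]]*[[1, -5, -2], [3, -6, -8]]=C[0][0] = (-2)*(1) + (-2)*(3) = -8
C[0][1] = (-2)*(-5) + (-2)*(-6) = 22
C[0][2] = (-2)*(-2) + (-2)*(-8) = 20
C[1][0] = (-6)*(1) + (2)*(3) = 0
C[1][1] = (-6)*(-5) + (2)*(-6) = 18
C[1][2] = (-6)*(-2) + (2)*(-8) = -4
= [[-8, 22, 20], [0, 18, -4]]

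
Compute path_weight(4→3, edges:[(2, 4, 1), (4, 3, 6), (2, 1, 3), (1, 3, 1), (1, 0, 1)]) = w(4→3)=6
= 6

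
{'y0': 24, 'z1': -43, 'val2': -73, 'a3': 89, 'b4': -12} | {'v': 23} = {'y0': 24, 'z1': -43, 'val2': -73, 'a3': 89, 'b4': -12, 'v': 23}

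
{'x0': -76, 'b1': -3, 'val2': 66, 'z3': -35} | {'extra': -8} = {'x0': -76, 'b1': -3, 'val2': 66, 'z3': -35, 'extra': -8}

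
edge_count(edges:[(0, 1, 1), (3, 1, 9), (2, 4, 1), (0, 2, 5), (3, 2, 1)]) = 5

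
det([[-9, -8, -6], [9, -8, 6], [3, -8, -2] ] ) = -576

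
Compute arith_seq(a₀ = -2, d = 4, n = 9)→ [-2, 2, 6, 10, 14, 18, 22, 26, 30]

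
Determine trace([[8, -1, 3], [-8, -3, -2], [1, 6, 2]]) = diagonal: 8 + (-3) + 2
= 7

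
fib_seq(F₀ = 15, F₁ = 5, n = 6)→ F_2 = F_1 + F_0 = 20
F_3 = F_2 + F_1 = 25
F_4 = F_3 + F_2 = 45
...
= [15, 5, 20, 25, 45, 70]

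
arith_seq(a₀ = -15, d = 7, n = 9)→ a_0 = -15 + 0*7 = -15
a_1 = -15 + 1*7 = -8
a_2 = -15 + 2*7 = -1
...
= [-15, -8, -1, 6, 13, 20, 27, 34, 41]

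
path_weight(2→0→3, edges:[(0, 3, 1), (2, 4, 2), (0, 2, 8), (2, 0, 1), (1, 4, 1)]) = 2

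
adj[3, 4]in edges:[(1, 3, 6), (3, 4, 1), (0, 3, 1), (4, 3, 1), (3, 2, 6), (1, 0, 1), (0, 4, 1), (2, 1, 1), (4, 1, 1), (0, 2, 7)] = 1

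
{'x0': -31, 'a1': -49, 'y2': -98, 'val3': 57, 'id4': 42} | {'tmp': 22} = {'x0': -31, 'a1': -49, 'y2': -98, 'val3': 57, 'id4': 42, 'tmp': 22}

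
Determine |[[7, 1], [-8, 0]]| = 8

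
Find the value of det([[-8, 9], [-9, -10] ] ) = (-8)*(-10) - (9)*(-9)
= 161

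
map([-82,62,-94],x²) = (-82)²=6724, (62)²=3844, (-94)²=8836
= [6724, 3844, 8836]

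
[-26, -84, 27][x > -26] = [27]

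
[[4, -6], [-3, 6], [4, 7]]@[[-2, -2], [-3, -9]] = C[0][0] = (4)*(-2) + (-6)*(-3) = 10
C[0][1] = (4)*(-2) + (-6)*(-9) = 46
C[1][0] = (-3)*(-2) + (6)*(-3) = -12
C[1][1] = (-3)*(-2) + (6)*(-9) = -48
C[2][0] = (4)*(-2) + (7)*(-3) = -29
C[2][1] = (4)*(-2) + (7)*(-9) = -71
= [[10, 46], [-12, -48], [-29, -71]]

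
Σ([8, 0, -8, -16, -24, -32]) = 8 + 0 + (-8) + (-16) + (-24) + (-32)
= -72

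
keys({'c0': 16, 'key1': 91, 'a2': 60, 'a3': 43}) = ['c0', 'key1', 'a2', 'a3']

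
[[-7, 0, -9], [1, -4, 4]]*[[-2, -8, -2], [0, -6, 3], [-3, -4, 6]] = C[0][0] = (-7)*(-2) + (0)*(0) + (-9)*(-3) = 41
C[0][1] = (-7)*(-8) + (0)*(-6) + (-9)*(-4) = 92
C[0][2] = (-7)*(-2) + (0)*(3) + (-9)*(6) = -40
C[1][0] = (1)*(-2) + (-4)*(0) + (4)*(-3) = -14
C[1][1] = (1)*(-8) + (-4)*(-6) + (4)*(-4) = 0
C[1][2] = (1)*(-2) + (-4)*(3) + (4)*(6) = 10
= [[41, 92, -40], [-14, 0, 10]]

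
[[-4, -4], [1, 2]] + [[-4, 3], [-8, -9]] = [[-8, -1], [-7, -7]]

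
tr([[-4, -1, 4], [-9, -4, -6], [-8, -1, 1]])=-7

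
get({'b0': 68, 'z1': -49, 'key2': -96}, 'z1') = -49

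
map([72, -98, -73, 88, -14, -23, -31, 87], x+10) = 72+10=82, -98+10=-88, -73+10=-63, 88+10=98, -14+10=-4, -23+10=-13, -31+10=-21, 87+10=97
= [82, -88, -63, 98, -4, -13, -21, 97]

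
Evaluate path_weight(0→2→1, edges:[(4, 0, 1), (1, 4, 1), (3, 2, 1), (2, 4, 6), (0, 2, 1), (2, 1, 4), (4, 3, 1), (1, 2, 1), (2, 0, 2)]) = w(0→2)=1 + w(2→1)=4
= 5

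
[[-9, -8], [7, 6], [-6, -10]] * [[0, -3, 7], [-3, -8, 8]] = C[0][0] = (-9)*(0) + (-8)*(-3) = 24
C[0][1] = (-9)*(-3) + (-8)*(-8) = 91
C[0][2] = (-9)*(7) + (-8)*(8) = -127
C[1][0] = (7)*(0) + (6)*(-3) = -18
C[1][1] = (7)*(-3) + (6)*(-8) = -69
C[1][2] = (7)*(7) + (6)*(8) = 97
... (3 more cells)
= [[24, 91, -127], [-18, -69, 97], [30, 98, -122]]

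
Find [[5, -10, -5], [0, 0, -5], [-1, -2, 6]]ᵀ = [[5, 0, -1], [-10, 0, -2], [-5, -5, 6]]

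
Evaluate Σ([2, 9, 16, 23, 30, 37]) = 2 + 9 + 16 + 23 + 30 + 37
= 117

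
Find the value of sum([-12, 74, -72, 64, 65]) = 119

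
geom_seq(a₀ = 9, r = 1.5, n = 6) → a_0 = 9*1.5^0 = 9.0
a_1 = 9*1.5^1 = 13.5
a_2 = 9*1.5^2 = 20.25
...
= [9.0, 13.5, 20.25, 30.375, 45.5625, 68.34375]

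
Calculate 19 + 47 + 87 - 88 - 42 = 23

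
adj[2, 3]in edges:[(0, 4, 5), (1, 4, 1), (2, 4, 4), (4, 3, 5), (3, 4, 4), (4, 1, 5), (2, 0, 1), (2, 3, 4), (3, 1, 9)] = 4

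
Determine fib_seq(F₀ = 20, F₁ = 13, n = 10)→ [20, 13, 33, 46, 79, 125, 204, 329, 533, 862]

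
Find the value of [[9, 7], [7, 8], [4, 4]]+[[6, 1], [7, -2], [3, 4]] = [[15, 8], [14, 6], [7, 8]]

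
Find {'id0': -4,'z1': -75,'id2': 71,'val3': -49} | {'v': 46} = {'id0': -4, 'z1': -75, 'id2': 71, 'val3': -49, 'v': 46}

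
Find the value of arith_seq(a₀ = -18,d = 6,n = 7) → a_0 = -18 + 0*6 = -18
a_1 = -18 + 1*6 = -12
a_2 = -18 + 2*6 = -6
...
= [-18, -12, -6, 0, 6, 12, 18]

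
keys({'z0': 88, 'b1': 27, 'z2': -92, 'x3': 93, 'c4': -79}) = ['z0', 'b1', 'z2', 'x3', 'c4']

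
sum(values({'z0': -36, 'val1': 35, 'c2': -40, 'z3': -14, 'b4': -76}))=(-36) + 35 + (-40) + (-14) + (-76)
= -131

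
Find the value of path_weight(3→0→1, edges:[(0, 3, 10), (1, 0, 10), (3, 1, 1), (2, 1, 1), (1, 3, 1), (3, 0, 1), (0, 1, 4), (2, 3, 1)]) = 5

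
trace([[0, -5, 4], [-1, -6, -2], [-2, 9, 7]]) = diagonal: 0 + (-6) + 7
= 1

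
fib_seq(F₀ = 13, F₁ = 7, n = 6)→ F_2 = F_1 + F_0 = 20
F_3 = F_2 + F_1 = 27
F_4 = F_3 + F_2 = 47
...
= [13, 7, 20, 27, 47, 74]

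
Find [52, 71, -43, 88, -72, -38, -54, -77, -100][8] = -100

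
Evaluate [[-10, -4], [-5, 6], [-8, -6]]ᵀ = [[-10, -5, -8], [-4, 6, -6]]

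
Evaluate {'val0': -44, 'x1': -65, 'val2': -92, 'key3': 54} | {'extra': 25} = {'val0': -44, 'x1': -65, 'val2': -92, 'key3': 54, 'extra': 25}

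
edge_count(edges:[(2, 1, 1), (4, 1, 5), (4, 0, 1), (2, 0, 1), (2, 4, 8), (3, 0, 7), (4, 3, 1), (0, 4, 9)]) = 8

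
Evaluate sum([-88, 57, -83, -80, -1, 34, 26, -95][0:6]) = slice → [-88, 57, -83, -80, -1, 34]
(-88) + 57 + (-83) + (-80) + (-1) + 34
= -161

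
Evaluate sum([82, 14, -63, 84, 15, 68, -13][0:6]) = 200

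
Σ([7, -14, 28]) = 7 + -14 + 28
= 21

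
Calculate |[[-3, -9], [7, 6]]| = (-3)*(6) - (-9)*(7)
= 45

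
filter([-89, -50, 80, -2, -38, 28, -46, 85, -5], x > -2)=[80, 28, 85]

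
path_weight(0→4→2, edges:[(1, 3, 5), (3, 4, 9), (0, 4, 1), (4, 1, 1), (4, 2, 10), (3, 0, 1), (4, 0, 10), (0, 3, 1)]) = 11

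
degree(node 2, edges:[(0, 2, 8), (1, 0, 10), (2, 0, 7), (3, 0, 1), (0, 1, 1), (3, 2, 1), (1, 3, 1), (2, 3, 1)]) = 4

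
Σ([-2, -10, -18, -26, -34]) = -90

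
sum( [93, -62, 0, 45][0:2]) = slice → [93, -62]
93 + (-62)
= 31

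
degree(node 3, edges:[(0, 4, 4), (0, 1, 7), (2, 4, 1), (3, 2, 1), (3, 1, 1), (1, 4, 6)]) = 2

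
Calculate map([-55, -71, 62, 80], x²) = (-55)²=3025, (-71)²=5041, (62)²=3844, (80)²=6400
= [3025, 5041, 3844, 6400]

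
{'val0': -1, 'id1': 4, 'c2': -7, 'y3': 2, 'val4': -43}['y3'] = 2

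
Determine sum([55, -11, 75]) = 119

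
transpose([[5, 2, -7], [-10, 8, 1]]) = [[5, -10], [2, 8], [-7, 1]]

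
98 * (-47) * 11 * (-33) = 1671978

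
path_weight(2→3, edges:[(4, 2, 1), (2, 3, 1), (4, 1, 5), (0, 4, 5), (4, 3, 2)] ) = 1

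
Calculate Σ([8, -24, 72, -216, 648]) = 488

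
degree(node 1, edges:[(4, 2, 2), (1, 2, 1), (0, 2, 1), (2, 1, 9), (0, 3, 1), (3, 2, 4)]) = incident: (1,2), (2,1)
= 2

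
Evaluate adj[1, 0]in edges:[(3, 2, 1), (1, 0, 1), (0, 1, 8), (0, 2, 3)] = 1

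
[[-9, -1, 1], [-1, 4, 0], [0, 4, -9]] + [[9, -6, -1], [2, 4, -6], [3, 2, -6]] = [[0, -7, 0], [1, 8, -6], [3, 6, -15]]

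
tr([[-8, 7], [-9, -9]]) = diagonal: (-8) + (-9)
= -17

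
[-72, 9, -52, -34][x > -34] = [9]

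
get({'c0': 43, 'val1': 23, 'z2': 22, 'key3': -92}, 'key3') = -92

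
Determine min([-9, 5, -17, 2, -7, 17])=-17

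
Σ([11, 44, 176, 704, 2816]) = 3751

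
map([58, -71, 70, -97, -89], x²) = [3364, 5041, 4900, 9409, 7921]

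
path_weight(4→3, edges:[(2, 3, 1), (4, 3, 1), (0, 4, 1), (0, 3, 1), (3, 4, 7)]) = 1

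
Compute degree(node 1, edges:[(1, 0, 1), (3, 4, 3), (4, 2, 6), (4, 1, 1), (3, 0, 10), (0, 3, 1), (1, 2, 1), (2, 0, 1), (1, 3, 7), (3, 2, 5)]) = 4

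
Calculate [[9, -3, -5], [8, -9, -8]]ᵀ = [[9, 8], [-3, -9], [-5, -8]]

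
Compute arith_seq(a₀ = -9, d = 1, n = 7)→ [-9, -8, -7, -6, -5, -4, -3]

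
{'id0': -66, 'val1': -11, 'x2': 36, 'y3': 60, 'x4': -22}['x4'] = -22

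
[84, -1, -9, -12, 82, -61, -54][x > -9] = keep x where x > -9: 84✓, -1✓, -9✗, -12✗, 82✓, -61✗, -54✗
= [84, -1, 82]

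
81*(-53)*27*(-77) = 8925147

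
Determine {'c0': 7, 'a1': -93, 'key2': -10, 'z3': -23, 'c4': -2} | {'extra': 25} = {'c0': 7, 'a1': -93, 'key2': -10, 'z3': -23, 'c4': -2, 'extra': 25}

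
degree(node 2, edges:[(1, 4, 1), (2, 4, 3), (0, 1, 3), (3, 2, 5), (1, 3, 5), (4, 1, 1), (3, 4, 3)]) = incident: (2,4), (3,2)
= 2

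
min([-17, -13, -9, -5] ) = -17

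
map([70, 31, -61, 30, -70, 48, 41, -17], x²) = (70)²=4900, (31)²=961, (-61)²=3721, (30)²=900, (-70)²=4900, (48)²=2304, (41)²=1681, (-17)²=289
= [4900, 961, 3721, 900, 4900, 2304, 1681, 289]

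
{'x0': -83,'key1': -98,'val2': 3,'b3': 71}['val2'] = 3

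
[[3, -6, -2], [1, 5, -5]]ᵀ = [[3, 1], [-6, 5], [-2, -5]]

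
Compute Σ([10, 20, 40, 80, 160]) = 10 + 20 + 40 + 80 + 160
= 310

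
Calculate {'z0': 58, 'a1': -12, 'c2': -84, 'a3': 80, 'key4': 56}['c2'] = -84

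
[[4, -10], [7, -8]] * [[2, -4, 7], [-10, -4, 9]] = C[0][0] = (4)*(2) + (-10)*(-10) = 108
C[0][1] = (4)*(-4) + (-10)*(-4) = 24
C[0][2] = (4)*(7) + (-10)*(9) = -62
C[1][0] = (7)*(2) + (-8)*(-10) = 94
C[1][1] = (7)*(-4) + (-8)*(-4) = 4
C[1][2] = (7)*(7) + (-8)*(9) = -23
= [[108, 24, -62], [94, 4, -23]]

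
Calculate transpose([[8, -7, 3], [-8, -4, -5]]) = [[8, -8], [-7, -4], [3, -5]]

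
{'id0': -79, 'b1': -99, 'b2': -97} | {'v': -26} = {'id0': -79, 'b1': -99, 'b2': -97, 'v': -26}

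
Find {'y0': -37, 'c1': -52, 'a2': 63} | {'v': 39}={'y0': -37, 'c1': -52, 'a2': 63, 'v': 39}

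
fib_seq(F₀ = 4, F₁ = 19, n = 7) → [4, 19, 23, 42, 65, 107, 172]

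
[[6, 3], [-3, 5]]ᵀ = [[6, -3], [3, 5]]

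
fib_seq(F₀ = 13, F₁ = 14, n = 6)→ F_2 = F_1 + F_0 = 27
F_3 = F_2 + F_1 = 41
F_4 = F_3 + F_2 = 68
...
= [13, 14, 27, 41, 68, 109]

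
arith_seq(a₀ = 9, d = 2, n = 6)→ a_0 = 9 + 0*2 = 9
a_1 = 9 + 1*2 = 11
a_2 = 9 + 2*2 = 13
...
= [9, 11, 13, 15, 17, 19]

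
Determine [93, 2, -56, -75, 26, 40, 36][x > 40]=keep x where x > 40: 93✓, 2✗, -56✗, -75✗, 26✗, 40✗, 36✗
= [93]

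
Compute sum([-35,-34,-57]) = (-35) + (-34) + (-57)
= -126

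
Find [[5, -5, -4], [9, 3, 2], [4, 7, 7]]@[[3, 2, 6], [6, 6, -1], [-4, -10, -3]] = [[1, 20, 47], [37, 16, 45], [26, -20, -4]]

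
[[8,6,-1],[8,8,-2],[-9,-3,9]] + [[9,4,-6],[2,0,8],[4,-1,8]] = [[17, 10, -7], [10, 8, 6], [-5, -4, 17]]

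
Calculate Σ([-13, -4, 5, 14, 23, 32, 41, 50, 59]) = (-13) + (-4) + 5 + 14 + 23 + 32 + 41 + 50 + 59
= 207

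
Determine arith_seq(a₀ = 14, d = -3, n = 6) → a_0 = 14 + 0*-3 = 14
a_1 = 14 + 1*-3 = 11
a_2 = 14 + 2*-3 = 8
...
= [14, 11, 8, 5, 2, -1]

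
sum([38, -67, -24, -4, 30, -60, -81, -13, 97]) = -84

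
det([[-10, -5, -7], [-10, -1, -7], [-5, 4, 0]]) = -140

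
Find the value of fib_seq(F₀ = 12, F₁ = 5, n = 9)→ [12, 5, 17, 22, 39, 61, 100, 161, 261]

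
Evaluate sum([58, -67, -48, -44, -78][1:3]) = slice → [-67, -48]
(-67) + (-48)
= -115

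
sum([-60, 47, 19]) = (-60) + 47 + 19
= 6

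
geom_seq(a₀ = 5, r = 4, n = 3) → [5, 20, 80]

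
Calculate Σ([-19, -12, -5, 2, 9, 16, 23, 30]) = (-19) + (-12) + (-5) + 2 + 9 + 16 + 23 + 30
= 44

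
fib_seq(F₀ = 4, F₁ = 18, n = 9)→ F_2 = F_1 + F_0 = 22
F_3 = F_2 + F_1 = 40
F_4 = F_3 + F_2 = 62
...
= [4, 18, 22, 40, 62, 102, 164, 266, 430]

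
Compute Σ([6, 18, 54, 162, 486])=726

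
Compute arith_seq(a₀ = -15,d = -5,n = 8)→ [-15, -20, -25, -30, -35, -40, -45, -50]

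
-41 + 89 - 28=20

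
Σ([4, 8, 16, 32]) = 4 + 8 + 16 + 32
= 60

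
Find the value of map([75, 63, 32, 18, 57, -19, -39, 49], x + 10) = 75+10=85, 63+10=73, 32+10=42, 18+10=28, 57+10=67, -19+10=-9, -39+10=-29, 49+10=59
= [85, 73, 42, 28, 67, -9, -29, 59]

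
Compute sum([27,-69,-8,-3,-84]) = -137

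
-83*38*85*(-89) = 23860010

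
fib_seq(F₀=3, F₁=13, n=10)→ F_2 = F_1 + F_0 = 16
F_3 = F_2 + F_1 = 29
F_4 = F_3 + F_2 = 45
...
= [3, 13, 16, 29, 45, 74, 119, 193, 312, 505]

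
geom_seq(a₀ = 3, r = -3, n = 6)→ a_0 = 3*(-3)^0 = 3
a_1 = 3*(-3)^1 = -9
a_2 = 3*(-3)^2 = 27
...
= [3, -9, 27, -81, 243, -729]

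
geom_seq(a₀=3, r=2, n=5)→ a_0 = 3*2^0 = 3
a_1 = 3*2^1 = 6
a_2 = 3*2^2 = 12
...
= [3, 6, 12, 24, 48]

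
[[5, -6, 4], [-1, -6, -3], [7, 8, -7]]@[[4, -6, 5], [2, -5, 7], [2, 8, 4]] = C[0][0] = (5)*(4) + (-6)*(2) + (4)*(2) = 16
C[0][1] = (5)*(-6) + (-6)*(-5) + (4)*(8) = 32
C[0][2] = (5)*(5) + (-6)*(7) + (4)*(4) = -1
C[1][0] = (-1)*(4) + (-6)*(2) + (-3)*(2) = -22
C[1][1] = (-1)*(-6) + (-6)*(-5) + (-3)*(8) = 12
C[1][2] = (-1)*(5) + (-6)*(7) + (-3)*(4) = -59
... (3 more cells)
= [[16, 32, -1], [-22, 12, -59], [30, -138, 63]]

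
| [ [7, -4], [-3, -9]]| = -75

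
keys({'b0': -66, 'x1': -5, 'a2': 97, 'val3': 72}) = ['b0', 'x1', 'a2', 'val3']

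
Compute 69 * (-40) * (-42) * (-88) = -10200960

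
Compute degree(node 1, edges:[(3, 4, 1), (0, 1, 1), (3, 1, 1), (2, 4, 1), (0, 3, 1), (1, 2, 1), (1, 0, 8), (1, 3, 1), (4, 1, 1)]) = 6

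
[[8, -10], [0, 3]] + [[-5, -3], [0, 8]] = [[3, -13], [0, 11]]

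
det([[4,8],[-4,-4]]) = 16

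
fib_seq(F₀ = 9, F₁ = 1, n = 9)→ F_2 = F_1 + F_0 = 10
F_3 = F_2 + F_1 = 11
F_4 = F_3 + F_2 = 21
...
= [9, 1, 10, 11, 21, 32, 53, 85, 138]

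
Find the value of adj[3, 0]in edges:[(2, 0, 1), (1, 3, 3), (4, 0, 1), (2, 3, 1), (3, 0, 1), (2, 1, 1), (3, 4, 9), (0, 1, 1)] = 1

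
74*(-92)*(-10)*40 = 2723200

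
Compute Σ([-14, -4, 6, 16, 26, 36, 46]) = (-14) + (-4) + 6 + 16 + 26 + 36 + 46
= 112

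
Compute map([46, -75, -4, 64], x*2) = 46*2=92, -75*2=-150, -4*2=-8, 64*2=128
= [92, -150, -8, 128]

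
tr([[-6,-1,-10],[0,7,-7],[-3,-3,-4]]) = diagonal: (-6) + 7 + (-4)
= -3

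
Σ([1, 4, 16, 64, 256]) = 341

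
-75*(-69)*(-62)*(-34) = 10908900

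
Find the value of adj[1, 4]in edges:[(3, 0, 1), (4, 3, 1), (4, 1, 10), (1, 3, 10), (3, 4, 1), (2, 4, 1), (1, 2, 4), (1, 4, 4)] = 4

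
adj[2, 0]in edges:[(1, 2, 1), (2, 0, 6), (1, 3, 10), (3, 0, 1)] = 6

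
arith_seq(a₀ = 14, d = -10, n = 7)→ [14, 4, -6, -16, -26, -36, -46]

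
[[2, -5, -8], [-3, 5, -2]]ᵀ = [[2, -3], [-5, 5], [-8, -2]]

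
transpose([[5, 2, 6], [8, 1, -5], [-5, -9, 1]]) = [[5, 8, -5], [2, 1, -9], [6, -5, 1]]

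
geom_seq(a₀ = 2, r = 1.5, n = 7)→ a_0 = 2*1.5^0 = 2.0
a_1 = 2*1.5^1 = 3.0
a_2 = 2*1.5^2 = 4.5
...
= [2.0, 3.0, 4.5, 6.75, 10.125, 15.1875, 22.78125]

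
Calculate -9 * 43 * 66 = -25542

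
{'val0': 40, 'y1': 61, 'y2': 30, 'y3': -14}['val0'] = 40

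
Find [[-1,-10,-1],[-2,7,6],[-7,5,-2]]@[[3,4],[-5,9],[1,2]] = [[46, -96], [-35, 67], [-48, 13]]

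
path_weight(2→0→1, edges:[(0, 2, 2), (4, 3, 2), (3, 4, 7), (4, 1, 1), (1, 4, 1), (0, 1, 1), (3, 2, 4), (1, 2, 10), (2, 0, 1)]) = 2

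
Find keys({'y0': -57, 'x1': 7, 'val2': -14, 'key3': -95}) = ['y0', 'x1', 'val2', 'key3']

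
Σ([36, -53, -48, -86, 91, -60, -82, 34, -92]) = -260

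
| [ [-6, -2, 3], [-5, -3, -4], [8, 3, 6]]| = (1)*(-6)*det([[-3, -4], [3, 6]]) + (-1)*(-2)*det([[-5, -4], [8, 6]]) + (1)*(3)*det([[-5, -3], [8, 3]])
= 36 + 4 + 27
= 67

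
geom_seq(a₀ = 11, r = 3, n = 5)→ [11, 33, 99, 297, 891]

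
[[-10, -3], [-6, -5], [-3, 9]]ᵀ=[[-10, -6, -3], [-3, -5, 9]]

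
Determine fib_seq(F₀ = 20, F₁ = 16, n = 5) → [20, 16, 36, 52, 88]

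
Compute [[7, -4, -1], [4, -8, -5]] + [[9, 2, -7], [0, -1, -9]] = [[16, -2, -8], [4, -9, -14]]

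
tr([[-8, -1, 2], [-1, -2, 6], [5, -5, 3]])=diagonal: (-8) + (-2) + 3
= -7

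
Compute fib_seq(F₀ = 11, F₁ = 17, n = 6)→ F_2 = F_1 + F_0 = 28
F_3 = F_2 + F_1 = 45
F_4 = F_3 + F_2 = 73
...
= [11, 17, 28, 45, 73, 118]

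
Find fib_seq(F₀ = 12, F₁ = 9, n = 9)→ F_2 = F_1 + F_0 = 21
F_3 = F_2 + F_1 = 30
F_4 = F_3 + F_2 = 51
...
= [12, 9, 21, 30, 51, 81, 132, 213, 345]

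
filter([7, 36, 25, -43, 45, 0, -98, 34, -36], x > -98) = keep x where x > -98: 7✓, 36✓, 25✓, -43✓, 45✓, 0✓, -98✗, 34✓, -36✓
= [7, 36, 25, -43, 45, 0, 34, -36]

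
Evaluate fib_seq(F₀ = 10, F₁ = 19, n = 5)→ F_2 = F_1 + F_0 = 29
F_3 = F_2 + F_1 = 48
F_4 = F_3 + F_2 = 77
= [10, 19, 29, 48, 77]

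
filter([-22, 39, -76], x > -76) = keep x where x > -76: -22✓, 39✓, -76✗
= [-22, 39]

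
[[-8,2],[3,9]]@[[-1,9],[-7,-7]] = C[0][0] = (-8)*(-1) + (2)*(-7) = -6
C[0][1] = (-8)*(9) + (2)*(-7) = -86
C[1][0] = (3)*(-1) + (9)*(-7) = -66
C[1][1] = (3)*(9) + (9)*(-7) = -36
= [[-6, -86], [-66, -36]]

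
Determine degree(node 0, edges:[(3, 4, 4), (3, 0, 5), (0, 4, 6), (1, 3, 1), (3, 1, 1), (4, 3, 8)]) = 2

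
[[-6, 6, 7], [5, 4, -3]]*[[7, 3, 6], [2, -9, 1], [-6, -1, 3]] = C[0][0] = (-6)*(7) + (6)*(2) + (7)*(-6) = -72
C[0][1] = (-6)*(3) + (6)*(-9) + (7)*(-1) = -79
C[0][2] = (-6)*(6) + (6)*(1) + (7)*(3) = -9
C[1][0] = (5)*(7) + (4)*(2) + (-3)*(-6) = 61
C[1][1] = (5)*(3) + (4)*(-9) + (-3)*(-1) = -18
C[1][2] = (5)*(6) + (4)*(1) + (-3)*(3) = 25
= [[-72, -79, -9], [61, -18, 25]]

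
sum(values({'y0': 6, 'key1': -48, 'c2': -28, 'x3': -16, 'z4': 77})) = 6 + (-48) + (-28) + (-16) + 77
= -9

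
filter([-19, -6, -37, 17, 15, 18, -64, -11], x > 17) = keep x where x > 17: -19✗, -6✗, -37✗, 17✗, 15✗, 18✓, -64✗, -11✗
= [18]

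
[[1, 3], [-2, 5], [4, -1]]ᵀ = [[1, -2, 4], [3, 5, -1]]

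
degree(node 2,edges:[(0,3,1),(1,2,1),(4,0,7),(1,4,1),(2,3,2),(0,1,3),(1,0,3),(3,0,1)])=incident: (1,2), (2,3)
= 2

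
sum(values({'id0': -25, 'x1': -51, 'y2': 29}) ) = -47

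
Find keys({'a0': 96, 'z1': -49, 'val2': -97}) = ['a0', 'z1', 'val2']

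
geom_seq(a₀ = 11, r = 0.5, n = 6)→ [11.0, 5.5, 2.75, 1.375, 0.6875, 0.34375]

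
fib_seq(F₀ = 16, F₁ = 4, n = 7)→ F_2 = F_1 + F_0 = 20
F_3 = F_2 + F_1 = 24
F_4 = F_3 + F_2 = 44
...
= [16, 4, 20, 24, 44, 68, 112]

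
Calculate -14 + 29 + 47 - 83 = -21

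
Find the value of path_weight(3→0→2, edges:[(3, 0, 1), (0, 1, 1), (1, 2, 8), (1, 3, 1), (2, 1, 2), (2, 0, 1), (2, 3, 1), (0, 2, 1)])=w(3→0)=1 + w(0→2)=1
= 2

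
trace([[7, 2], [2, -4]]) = 3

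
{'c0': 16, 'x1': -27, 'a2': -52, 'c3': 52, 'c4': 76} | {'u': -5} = {'c0': 16, 'x1': -27, 'a2': -52, 'c3': 52, 'c4': 76, 'u': -5}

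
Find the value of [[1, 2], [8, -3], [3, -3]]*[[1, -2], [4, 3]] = [[9, 4], [-4, -25], [-9, -15]]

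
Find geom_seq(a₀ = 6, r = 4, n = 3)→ [6, 24, 96]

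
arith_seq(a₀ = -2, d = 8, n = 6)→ [-2, 6, 14, 22, 30, 38]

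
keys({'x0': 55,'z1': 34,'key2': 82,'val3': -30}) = ['x0', 'z1', 'key2', 'val3']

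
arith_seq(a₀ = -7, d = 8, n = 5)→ a_0 = -7 + 0*8 = -7
a_1 = -7 + 1*8 = 1
a_2 = -7 + 2*8 = 9
...
= [-7, 1, 9, 17, 25]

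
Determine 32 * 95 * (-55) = -167200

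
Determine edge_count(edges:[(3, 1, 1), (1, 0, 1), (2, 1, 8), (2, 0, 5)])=4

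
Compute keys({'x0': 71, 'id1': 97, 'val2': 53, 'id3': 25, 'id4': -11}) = ['x0', 'id1', 'val2', 'id3', 'id4']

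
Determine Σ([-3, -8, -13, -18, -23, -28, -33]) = -126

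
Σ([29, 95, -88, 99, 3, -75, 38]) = 29 + 95 + (-88) + 99 + 3 + (-75) + 38
= 101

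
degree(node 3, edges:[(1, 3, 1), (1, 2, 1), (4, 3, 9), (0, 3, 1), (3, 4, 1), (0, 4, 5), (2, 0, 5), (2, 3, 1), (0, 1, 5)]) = incident: (1,3), (4,3), (0,3), (3,4), (2,3)
= 5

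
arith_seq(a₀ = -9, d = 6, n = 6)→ [-9, -3, 3, 9, 15, 21]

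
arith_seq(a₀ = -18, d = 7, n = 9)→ a_0 = -18 + 0*7 = -18
a_1 = -18 + 1*7 = -11
a_2 = -18 + 2*7 = -4
...
= [-18, -11, -4, 3, 10, 17, 24, 31, 38]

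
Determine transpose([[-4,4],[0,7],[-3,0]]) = [[-4, 0, -3], [4, 7, 0]]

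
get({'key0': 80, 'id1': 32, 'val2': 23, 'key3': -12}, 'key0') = 80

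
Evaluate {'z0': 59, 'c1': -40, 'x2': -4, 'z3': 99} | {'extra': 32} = {'z0': 59, 'c1': -40, 'x2': -4, 'z3': 99, 'extra': 32}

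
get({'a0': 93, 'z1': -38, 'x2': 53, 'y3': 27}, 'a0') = 93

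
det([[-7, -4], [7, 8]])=(-7)*(8) - (-4)*(7)
= -28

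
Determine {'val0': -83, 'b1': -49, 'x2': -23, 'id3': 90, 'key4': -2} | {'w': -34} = {'val0': -83, 'b1': -49, 'x2': -23, 'id3': 90, 'key4': -2, 'w': -34}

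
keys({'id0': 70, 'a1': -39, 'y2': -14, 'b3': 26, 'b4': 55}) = ['id0', 'a1', 'y2', 'b3', 'b4']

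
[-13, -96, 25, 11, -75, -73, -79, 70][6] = -79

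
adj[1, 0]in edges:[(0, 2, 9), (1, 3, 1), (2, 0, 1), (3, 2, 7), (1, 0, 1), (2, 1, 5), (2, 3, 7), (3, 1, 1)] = 1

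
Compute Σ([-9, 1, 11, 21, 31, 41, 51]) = (-9) + 1 + 11 + 21 + 31 + 41 + 51
= 147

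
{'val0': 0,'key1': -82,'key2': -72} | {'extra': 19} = {'val0': 0, 'key1': -82, 'key2': -72, 'extra': 19}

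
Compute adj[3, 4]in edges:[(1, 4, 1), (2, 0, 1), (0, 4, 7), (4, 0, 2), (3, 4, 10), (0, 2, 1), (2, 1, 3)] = 10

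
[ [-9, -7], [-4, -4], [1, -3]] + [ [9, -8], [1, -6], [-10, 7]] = [[0, -15], [-3, -10], [-9, 4]]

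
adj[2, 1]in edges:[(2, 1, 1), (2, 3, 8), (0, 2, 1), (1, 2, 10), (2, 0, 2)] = 1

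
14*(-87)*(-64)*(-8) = -623616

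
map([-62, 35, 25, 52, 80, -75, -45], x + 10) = -62+10=-52, 35+10=45, 25+10=35, 52+10=62, 80+10=90, -75+10=-65, -45+10=-35
= [-52, 45, 35, 62, 90, -65, -35]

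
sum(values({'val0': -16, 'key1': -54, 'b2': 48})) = (-16) + (-54) + 48
= -22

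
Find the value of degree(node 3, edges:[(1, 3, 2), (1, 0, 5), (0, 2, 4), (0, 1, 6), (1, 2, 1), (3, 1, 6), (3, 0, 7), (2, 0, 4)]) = incident: (1,3), (3,1), (3,0)
= 3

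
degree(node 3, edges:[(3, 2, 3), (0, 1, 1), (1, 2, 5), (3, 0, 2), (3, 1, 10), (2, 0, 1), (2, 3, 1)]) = 4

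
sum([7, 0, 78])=85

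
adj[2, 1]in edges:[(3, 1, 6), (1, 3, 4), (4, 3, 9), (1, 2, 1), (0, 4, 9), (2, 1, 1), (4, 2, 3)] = 1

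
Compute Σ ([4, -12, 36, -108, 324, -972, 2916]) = 2188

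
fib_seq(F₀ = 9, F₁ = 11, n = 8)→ [9, 11, 20, 31, 51, 82, 133, 215]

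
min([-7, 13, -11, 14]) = -11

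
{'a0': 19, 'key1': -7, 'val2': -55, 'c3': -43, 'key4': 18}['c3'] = -43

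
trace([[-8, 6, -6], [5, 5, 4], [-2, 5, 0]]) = -3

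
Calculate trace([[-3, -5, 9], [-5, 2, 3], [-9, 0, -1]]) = -2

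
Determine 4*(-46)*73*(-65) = 873080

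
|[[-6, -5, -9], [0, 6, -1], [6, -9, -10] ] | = (1)*(-6)*det([[6, -1], [-9, -10]]) + (-1)*(-5)*det([[0, -1], [6, -10]]) + (1)*(-9)*det([[0, 6], [6, -9]])
= 414 + 30 + 324
= 768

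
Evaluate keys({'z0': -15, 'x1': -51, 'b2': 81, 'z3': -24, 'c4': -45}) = ['z0', 'x1', 'b2', 'z3', 'c4']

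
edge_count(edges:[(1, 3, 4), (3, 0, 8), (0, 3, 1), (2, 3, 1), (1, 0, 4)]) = 5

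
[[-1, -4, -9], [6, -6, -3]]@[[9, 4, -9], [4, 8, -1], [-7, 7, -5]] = C[0][0] = (-1)*(9) + (-4)*(4) + (-9)*(-7) = 38
C[0][1] = (-1)*(4) + (-4)*(8) + (-9)*(7) = -99
C[0][2] = (-1)*(-9) + (-4)*(-1) + (-9)*(-5) = 58
C[1][0] = (6)*(9) + (-6)*(4) + (-3)*(-7) = 51
C[1][1] = (6)*(4) + (-6)*(8) + (-3)*(7) = -45
C[1][2] = (6)*(-9) + (-6)*(-1) + (-3)*(-5) = -33
= [[38, -99, 58], [51, -45, -33]]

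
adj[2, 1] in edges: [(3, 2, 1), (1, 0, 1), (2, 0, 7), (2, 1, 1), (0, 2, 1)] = 1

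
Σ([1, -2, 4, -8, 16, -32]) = -21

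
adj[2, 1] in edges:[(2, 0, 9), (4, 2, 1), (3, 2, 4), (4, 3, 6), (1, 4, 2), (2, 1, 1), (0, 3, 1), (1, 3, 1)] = 1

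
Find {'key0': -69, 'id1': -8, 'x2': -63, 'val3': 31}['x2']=-63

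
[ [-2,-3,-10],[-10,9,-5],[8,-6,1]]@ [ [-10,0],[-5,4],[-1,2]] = [[45, -32], [60, 26], [-51, -22]]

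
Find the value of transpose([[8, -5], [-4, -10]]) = [[8, -4], [-5, -10]]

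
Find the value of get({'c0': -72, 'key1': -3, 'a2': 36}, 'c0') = -72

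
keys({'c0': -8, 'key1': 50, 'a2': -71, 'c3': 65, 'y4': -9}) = ['c0', 'key1', 'a2', 'c3', 'y4']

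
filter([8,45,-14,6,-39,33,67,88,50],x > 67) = [88]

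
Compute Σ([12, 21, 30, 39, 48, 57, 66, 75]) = 12 + 21 + 30 + 39 + 48 + 57 + 66 + 75
= 348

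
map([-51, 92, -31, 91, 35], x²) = (-51)²=2601, (92)²=8464, (-31)²=961, (91)²=8281, (35)²=1225
= [2601, 8464, 961, 8281, 1225]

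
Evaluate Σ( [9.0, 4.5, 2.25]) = 15.75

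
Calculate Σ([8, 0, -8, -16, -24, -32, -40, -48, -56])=8 + 0 + (-8) + (-16) + (-24) + (-32) + (-40) + (-48) + (-56)
= -216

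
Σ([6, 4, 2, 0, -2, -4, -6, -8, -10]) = -18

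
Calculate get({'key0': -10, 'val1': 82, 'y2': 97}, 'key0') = -10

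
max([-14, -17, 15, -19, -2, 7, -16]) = 15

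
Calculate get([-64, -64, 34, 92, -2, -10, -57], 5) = -10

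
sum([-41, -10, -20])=-71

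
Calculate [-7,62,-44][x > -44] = keep x where x > -44: -7✓, 62✓, -44✗
= [-7, 62]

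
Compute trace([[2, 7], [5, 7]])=9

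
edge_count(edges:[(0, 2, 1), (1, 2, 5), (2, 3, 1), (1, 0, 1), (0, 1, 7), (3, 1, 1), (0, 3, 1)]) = 7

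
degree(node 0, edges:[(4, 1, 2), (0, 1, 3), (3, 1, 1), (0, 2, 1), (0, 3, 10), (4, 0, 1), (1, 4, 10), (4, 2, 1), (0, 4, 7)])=incident: (0,1), (0,2), (0,3), (4,0), (0,4)
= 5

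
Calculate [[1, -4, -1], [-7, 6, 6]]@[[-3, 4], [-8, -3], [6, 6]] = C[0][0] = (1)*(-3) + (-4)*(-8) + (-1)*(6) = 23
C[0][1] = (1)*(4) + (-4)*(-3) + (-1)*(6) = 10
C[1][0] = (-7)*(-3) + (6)*(-8) + (6)*(6) = 9
C[1][1] = (-7)*(4) + (6)*(-3) + (6)*(6) = -10
= [[23, 10], [9, -10]]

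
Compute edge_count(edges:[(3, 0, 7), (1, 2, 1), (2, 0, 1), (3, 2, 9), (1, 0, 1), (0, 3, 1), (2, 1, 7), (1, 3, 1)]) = 8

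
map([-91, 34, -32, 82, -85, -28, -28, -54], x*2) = [-182, 68, -64, 164, -170, -56, -56, -108]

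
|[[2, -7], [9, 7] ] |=77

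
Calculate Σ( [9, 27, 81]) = 117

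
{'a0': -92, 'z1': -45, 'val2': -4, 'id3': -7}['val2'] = -4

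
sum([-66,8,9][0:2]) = -58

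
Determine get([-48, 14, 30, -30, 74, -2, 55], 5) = -2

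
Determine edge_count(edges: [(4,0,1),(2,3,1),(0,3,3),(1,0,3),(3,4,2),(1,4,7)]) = 6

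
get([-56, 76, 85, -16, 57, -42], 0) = -56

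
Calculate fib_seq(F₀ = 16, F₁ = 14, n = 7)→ F_2 = F_1 + F_0 = 30
F_3 = F_2 + F_1 = 44
F_4 = F_3 + F_2 = 74
...
= [16, 14, 30, 44, 74, 118, 192]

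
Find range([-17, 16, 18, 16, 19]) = 36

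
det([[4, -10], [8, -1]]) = (4)*(-1) - (-10)*(8)
= 76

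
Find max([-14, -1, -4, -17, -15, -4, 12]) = 12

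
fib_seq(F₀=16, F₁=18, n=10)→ [16, 18, 34, 52, 86, 138, 224, 362, 586, 948]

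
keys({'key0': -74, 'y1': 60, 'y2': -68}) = ['key0', 'y1', 'y2']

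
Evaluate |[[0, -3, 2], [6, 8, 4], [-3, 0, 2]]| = 120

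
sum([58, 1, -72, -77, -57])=-147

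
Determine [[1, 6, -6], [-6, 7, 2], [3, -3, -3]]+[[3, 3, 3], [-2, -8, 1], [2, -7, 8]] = [[4, 9, -3], [-8, -1, 3], [5, -10, 5]]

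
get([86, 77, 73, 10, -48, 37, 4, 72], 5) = 37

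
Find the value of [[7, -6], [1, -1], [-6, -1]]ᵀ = [[7, 1, -6], [-6, -1, -1]]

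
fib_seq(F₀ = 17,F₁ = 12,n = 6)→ F_2 = F_1 + F_0 = 29
F_3 = F_2 + F_1 = 41
F_4 = F_3 + F_2 = 70
...
= [17, 12, 29, 41, 70, 111]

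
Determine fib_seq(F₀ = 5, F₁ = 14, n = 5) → F_2 = F_1 + F_0 = 19
F_3 = F_2 + F_1 = 33
F_4 = F_3 + F_2 = 52
= [5, 14, 19, 33, 52]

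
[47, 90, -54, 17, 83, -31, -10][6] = -10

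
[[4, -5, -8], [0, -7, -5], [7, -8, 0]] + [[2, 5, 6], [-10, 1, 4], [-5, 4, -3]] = [[6, 0, -2], [-10, -6, -1], [2, -4, -3]]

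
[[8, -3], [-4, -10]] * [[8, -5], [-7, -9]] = [[85, -13], [38, 110]]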